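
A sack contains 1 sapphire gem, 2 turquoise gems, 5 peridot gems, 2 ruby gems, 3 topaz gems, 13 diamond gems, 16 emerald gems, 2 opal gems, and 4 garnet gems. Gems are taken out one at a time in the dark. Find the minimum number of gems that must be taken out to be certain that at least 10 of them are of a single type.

Pigeonhole: put each drawn gem into a box by type. The largest draw with every box below 10 takes min(count, 9) from each type; types with fewer than 9 contribute all they have.
Σ min(cᵢ, 9) = 1 + 2 + 5 + 2 + 3 + 9 + 9 + 2 + 4 = 37.
Draw number 37 + 1 = 38 must push one box to 10.

38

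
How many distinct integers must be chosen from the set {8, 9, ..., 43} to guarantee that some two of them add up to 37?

A set avoiding the sum 37 can contain at most one of each pair {x, 37−x}, plus the 14 elements whose complement lies outside the range.
The integers 19, …, 43 (25 of them) are such a set: any two sum to at least 19+20 = 39 > 37.
By pigeonhole, any 26th integer completes one of the 11 pairs, so 26 choices force a sum of 37.

26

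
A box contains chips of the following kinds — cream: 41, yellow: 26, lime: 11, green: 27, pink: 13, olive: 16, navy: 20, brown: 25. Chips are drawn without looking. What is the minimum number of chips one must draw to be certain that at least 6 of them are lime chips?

In the worst case for collecting lime chips, every non-lime chip comes out first.
There are 41 + 26 + 27 + 13 + 16 + 20 + 25 = 168 non-lime chips altogether.
After those, each further chip must be lime, so 168 + 6 = 174 draws guarantee 6 lime chips.

174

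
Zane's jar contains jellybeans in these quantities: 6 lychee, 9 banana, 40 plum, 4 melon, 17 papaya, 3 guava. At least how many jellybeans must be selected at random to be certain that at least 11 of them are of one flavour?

An adversary could hand out at most 10 jellybeans per flavour (4 flavours run out sooner): 6 + 9 + 10 + 4 + 10 + 3 = 42 jellybeans and still no flavour has 11.
One more jellybean lands in a flavour already at 10, so 43 draws are enough and 42 are not.

43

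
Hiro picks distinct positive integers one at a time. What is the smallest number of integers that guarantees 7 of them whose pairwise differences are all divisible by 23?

139

Integers whose pairwise differences are multiples of 23 are exactly those sharing a remainder mod 23. Pigeonhole: the 23 residue classes mod 23 are the pigeonholes.
With 138 integers one could put 6 in each residue class and have no class reach 7.
The 139th integer pushes some class to 7, so 23·6 + 1 = 139.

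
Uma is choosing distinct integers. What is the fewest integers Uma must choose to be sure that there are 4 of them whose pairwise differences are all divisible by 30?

91

Integers whose pairwise differences are multiples of 30 are exactly those sharing a remainder mod 30. Pigeonhole: the 30 residue classes mod 30 are the pigeonholes.
With 90 integers one could put 3 in each residue class and have no class reach 4.
The 91st integer pushes some class to 4, so 30·3 + 1 = 91.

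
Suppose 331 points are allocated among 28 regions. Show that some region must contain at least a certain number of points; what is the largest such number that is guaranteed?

By the pigeonhole principle, the 28 regions are the holes and the 331 points are the pigeons.
If every region held at most 11 points, the total would be at most 28 × 11 = 308, which is less than 331.
So some region holds at least ⌈331/28⌉ = 12 points.

12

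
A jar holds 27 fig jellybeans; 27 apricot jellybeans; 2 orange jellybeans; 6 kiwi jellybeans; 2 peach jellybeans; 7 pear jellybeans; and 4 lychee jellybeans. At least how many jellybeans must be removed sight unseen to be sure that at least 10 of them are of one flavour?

An adversary could hand out at most 9 jellybeans per flavour (5 flavours run out sooner): 9 + 9 + 2 + 6 + 2 + 7 + 4 = 39 jellybeans and still no flavour has 10.
Pigeonhole: one more jellybean lands in a flavour already at 9, so 40 draws are enough and 39 are not.

40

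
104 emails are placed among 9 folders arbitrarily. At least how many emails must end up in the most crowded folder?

The 9 folders are the holes and the 104 emails are the pigeons.
If every folder held at most 11 emails, the total would be at most 9 × 11 = 99, which is less than 104.
So some folder holds at least ⌈104/9⌉ = 12 emails.

12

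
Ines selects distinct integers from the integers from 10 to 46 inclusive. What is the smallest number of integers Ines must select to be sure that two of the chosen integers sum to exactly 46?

25

A set avoiding the sum 46 can contain at most one of each pair {x, 46−x}, plus the 11 elements whose complement lies outside the range or equal to its own complement.
The integers 23, …, 46 (24 of them) are such a set: any two sum to at least 23+24 = 47 > 46.
Any 25th integer completes one of the 13 pairs, so 25 choices force a sum of 46.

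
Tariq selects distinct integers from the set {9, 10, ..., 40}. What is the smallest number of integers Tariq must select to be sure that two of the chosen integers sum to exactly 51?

18

A set avoiding the sum 51 can contain at most one of each pair {x, 51−x}, plus the 2 elements whose complement lies outside the range.
The integers 9, …, 25 (17 of them) are such a set: any two sum to at least 9+10 = 19 and at most 24+25 = 49 < 51.
By the pigeonhole principle, any 18th integer completes one of the 15 pairs, so 18 choices force a sum of 51.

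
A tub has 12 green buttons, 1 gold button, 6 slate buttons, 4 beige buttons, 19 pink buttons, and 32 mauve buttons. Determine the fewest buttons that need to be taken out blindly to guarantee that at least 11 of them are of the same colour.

42

By pigeonhole, the 6 colours are the holes; the buttons drawn are the pigeons.
To avoid 11 of any one colour, the worst case takes at most 10 of each colour, or every button of a colour that has fewer than 10.
That gives 10 + 1 + 6 + 4 + 10 + 10 = 41 buttons with no colour reaching 11.
The next button forces some colour to 11, so 41 + 1 = 42.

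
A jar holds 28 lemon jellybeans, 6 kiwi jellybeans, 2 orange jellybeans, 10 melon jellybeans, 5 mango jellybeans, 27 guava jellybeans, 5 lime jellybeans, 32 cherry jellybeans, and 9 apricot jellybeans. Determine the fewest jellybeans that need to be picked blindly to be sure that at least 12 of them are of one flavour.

The 9 flavours are the holes; the jellybeans drawn are the pigeons.
To avoid 12 of any one flavour, the worst case takes at most 11 of each flavour, or every jellybean of a flavour that has fewer than 11.
That gives 11 + 6 + 2 + 10 + 5 + 11 + 5 + 11 + 9 = 70 jellybeans with no flavour reaching 12.
The next jellybean forces some flavour to 12, so 70 + 1 = 71.

71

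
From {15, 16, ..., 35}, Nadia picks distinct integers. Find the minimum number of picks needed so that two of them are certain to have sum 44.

A set avoiding the sum 44 can contain at most one of each pair {x, 44−x}, plus the 7 elements whose complement lies outside the range or equal to its own complement.
The integers 22, …, 35 (14 of them) are such a set: any two sum to at least 22+23 = 45 > 44.
By pigeonhole, any 15th integer completes one of the 7 pairs, so 15 choices force a sum of 44.

15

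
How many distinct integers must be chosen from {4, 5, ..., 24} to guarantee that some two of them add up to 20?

16

Group the elements by complementary pair {x, 20−x}: {4,16}, {5,15}, {6,14}, …, giving 6 two-element pairs, the single value 10 (it cannot pair with itself since the integers are distinct), and 8 integers whose partner 20−x falls outside [4,24].
Treating each of those 15 groups as a pigeonhole, one can pick one integer per group — 15 integers — with no two summing to 20.
The 16th integer lands in an occupied pair, forcing a sum of 20.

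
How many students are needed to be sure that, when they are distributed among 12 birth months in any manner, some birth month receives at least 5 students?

49

With 48 students one could put exactly 4 in each of the 12 birth months, and no birth month would reach 5.
Pigeonhole: one more student must land in a birth month that already has 4, giving it 5.
So 12 × 4 + 1 = 49 students are required.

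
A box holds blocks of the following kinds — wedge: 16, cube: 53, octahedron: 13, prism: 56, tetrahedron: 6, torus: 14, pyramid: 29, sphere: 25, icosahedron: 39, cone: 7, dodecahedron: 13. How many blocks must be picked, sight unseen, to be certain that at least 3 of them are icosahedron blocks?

In the worst case for collecting icosahedron blocks, every non-icosahedron block comes out first.
There are 16 + 53 + 13 + 56 + 6 + 14 + 29 + 25 + 7 + 13 = 232 non-icosahedron blocks altogether.
After those, each further block must be icosahedron, so 232 + 3 = 235 draws guarantee 3 icosahedron blocks.

235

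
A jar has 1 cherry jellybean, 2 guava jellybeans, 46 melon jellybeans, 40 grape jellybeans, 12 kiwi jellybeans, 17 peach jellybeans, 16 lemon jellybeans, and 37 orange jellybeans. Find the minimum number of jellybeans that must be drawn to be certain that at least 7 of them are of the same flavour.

The 8 flavours are the holes; the jellybeans drawn are the pigeons.
To avoid 7 of any one flavour, the worst case takes at most 6 of each flavour, or every jellybean of a flavour that has fewer than 6.
That gives 1 + 2 + 6 + 6 + 6 + 6 + 6 + 6 = 39 jellybeans with no flavour reaching 7.
The next jellybean forces some flavour to 7, so 39 + 1 = 40.

40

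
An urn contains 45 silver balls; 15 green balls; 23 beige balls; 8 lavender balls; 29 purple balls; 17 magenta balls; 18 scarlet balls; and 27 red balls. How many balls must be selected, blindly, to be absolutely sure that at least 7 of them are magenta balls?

In the worst case for collecting magenta balls, every non-magenta ball comes out first.
There are 45 + 15 + 23 + 8 + 29 + 18 + 27 = 165 non-magenta balls altogether.
After those, each further ball must be magenta, so 165 + 7 = 172 draws guarantee 7 magenta balls.

172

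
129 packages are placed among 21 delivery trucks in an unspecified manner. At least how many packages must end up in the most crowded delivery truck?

The 21 delivery trucks are the holes and the 129 packages are the pigeons.
If every delivery truck held at most 6 packages, the total would be at most 21 × 6 = 126, which is less than 129.
So some delivery truck holds at least ⌈129/21⌉ = 7 packages.

7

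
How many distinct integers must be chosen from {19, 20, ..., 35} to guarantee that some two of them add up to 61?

13

Two chosen integers sum to 61 exactly when both halves of some pair {x, 61−x} with 26 ≤ x ≤ 61−x ≤ 35 are chosen — 5 such pairs.
The remaining 7 elements (those with no distinct partner in range) can never complete a 61-sum, so the worst case takes all of them and one from each pair: 7 + 5 = 12.
By pigeonhole, the 13th integer has to be the second member of some pair, so 12 + 1 = 13.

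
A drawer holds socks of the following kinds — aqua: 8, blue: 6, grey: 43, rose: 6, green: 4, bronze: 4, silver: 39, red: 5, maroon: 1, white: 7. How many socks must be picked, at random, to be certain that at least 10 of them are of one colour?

An adversary could hand out at most 9 socks per colour (8 colours run out sooner): 8 + 6 + 9 + 6 + 4 + 4 + 9 + 5 + 1 + 7 = 59 socks and still no colour has 10.
Pigeonhole: one more sock lands in a colour already at 9, so 60 draws are enough and 59 are not.

60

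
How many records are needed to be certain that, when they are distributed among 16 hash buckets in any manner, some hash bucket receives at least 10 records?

With 144 records one could put exactly 9 in each of the 16 hash buckets, and no hash bucket would reach 10.
Pigeonhole: one more record must land in a hash bucket that already has 9, giving it 10.
So 16 × 9 + 1 = 145 records are required.

145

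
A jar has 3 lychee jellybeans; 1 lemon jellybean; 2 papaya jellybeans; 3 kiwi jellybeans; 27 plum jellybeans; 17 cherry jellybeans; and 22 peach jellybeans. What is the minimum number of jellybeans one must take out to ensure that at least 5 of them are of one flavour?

An adversary could hand out at most 4 jellybeans per flavour (4 flavours run out sooner): 3 + 1 + 2 + 3 + 4 + 4 + 4 = 21 jellybeans and still no flavour has 5.
One more jellybean lands in a flavour already at 4, so 22 draws are enough and 21 are not.

22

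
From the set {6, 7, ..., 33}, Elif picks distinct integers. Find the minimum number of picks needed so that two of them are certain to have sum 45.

A set avoiding the sum 45 can contain at most one of each pair {x, 45−x}, plus the 6 elements whose complement lies outside the range.
The integers 6, …, 22 (17 of them) are such a set: any two sum to at least 6+7 = 13 and at most 21+22 = 43 < 45.
By the pigeonhole principle, any 18th integer completes one of the 11 pairs, so 18 choices force a sum of 45.

18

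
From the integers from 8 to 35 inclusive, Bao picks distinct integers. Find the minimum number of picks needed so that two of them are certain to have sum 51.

Group the elements by complementary pair {x, 51−x}: {16,35}, {17,34}, {18,33}, …, giving 10 two-element pairs and 8 integers whose partner 51−x falls outside [8,35].
Treating each of those 18 groups as a pigeonhole, one can pick one integer per group — 18 integers — with no two summing to 51.
The 19th integer lands in an occupied pair, forcing a sum of 51.

19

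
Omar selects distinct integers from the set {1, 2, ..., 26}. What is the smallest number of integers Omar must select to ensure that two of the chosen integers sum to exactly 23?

Two chosen integers sum to 23 exactly when both halves of some pair {x, 23−x} with 1 ≤ x ≤ 23−x ≤ 22 are chosen — 11 such pairs.
The remaining 4 elements (those with no distinct partner in range) can never complete a 23-sum, so the worst case takes all of them and one from each pair: 4 + 11 = 15.
By pigeonhole, the 16th integer has to be the second member of some pair, so 15 + 1 = 16.

16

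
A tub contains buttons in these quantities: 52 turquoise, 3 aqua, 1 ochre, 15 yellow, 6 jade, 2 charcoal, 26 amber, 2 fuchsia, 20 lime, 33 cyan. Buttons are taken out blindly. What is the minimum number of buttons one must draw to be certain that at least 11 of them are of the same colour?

65

Put each drawn button into a box by colour. The largest draw with every box below 11 takes min(count, 10) from each colour; colours with fewer than 10 contribute all they have.
Σ min(cᵢ, 10) = 10 + 3 + 1 + 10 + 6 + 2 + 10 + 2 + 10 + 10 = 64.
Draw number 64 + 1 = 65 must push one box to 11.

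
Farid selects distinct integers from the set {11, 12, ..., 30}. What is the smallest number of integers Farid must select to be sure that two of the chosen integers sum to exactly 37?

13

Group the elements by complementary pair {x, 37−x}: {11,26}, {12,25}, {13,24}, …, giving 8 two-element pairs and 4 integers whose partner 37−x falls outside [11,30].
By the pigeonhole principle, treating each of those 12 groups as a pigeonhole, one can pick one integer per group — 12 integers — with no two summing to 37.
The 13th integer lands in an occupied pair, forcing a sum of 37.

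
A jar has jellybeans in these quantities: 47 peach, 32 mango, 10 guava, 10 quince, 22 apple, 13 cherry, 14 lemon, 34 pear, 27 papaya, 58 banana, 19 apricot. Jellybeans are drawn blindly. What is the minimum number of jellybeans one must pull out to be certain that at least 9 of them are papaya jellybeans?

In the worst case for collecting papaya jellybeans, every non-papaya jellybean comes out first.
There are 47 + 32 + 10 + 10 + 22 + 13 + 14 + 34 + 58 + 19 = 259 non-papaya jellybeans altogether.
After those, each further jellybean must be papaya, so 259 + 9 = 268 draws guarantee 9 papaya jellybeans.

268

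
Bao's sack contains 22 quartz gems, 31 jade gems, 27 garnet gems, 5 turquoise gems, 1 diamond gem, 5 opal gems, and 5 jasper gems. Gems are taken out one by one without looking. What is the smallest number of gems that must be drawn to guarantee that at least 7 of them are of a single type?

The 7 types are the holes; the gems drawn are the pigeons.
To avoid 7 of any one type, the worst case takes at most 6 of each type, or every gem of a type that has fewer than 6.
That gives 6 + 6 + 6 + 5 + 1 + 5 + 5 = 34 gems with no type reaching 7.
The next gem forces some type to 7, so 34 + 1 = 35.

35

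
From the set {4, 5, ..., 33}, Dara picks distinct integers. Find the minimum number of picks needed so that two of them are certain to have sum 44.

Two chosen integers sum to 44 exactly when both halves of some pair {x, 44−x} with 11 ≤ x ≤ 44−x ≤ 33 are chosen — 11 such pairs.
The remaining 8 elements (those with no distinct partner in range) can never complete a 44-sum, so the worst case takes all of them and one from each pair: 8 + 11 = 19.
By pigeonhole, the 20th integer has to be the second member of some pair, so 19 + 1 = 20.

20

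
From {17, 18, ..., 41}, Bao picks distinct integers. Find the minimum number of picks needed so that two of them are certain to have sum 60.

Two chosen integers sum to 60 exactly when both halves of some pair {x, 60−x} with 19 ≤ x ≤ 60−x ≤ 41 are chosen — 11 such pairs.
The remaining 3 elements (those with no distinct partner in range) can never complete a 60-sum, so the worst case takes all of them and one from each pair: 3 + 11 = 14.
By pigeonhole, the 15th integer has to be the second member of some pair, so 14 + 1 = 15.

15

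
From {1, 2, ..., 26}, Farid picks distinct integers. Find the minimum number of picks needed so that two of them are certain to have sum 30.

16

Two chosen integers sum to 30 exactly when both halves of some pair {x, 30−x} with 4 ≤ x ≤ 30−x ≤ 26 are chosen — 11 such pairs.
The remaining 4 elements (those with no distinct partner in range) can never complete a 30-sum, so the worst case takes all of them and one from each pair: 4 + 11 = 15.
The 16th integer has to be the second member of some pair, so 15 + 1 = 16.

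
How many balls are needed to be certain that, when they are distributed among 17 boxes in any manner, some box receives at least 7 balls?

103

With 102 balls one could put exactly 6 in each of the 17 boxes, and no box would reach 7.
One more ball must land in a box that already has 6, giving it 7.
So 17 × 6 + 1 = 103 balls are required.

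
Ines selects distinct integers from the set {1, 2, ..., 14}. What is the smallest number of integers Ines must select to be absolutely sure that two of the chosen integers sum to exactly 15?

Group the elements by complementary pair {x, 15−x}: {1,14}, {2,13}, {3,12}, …, giving 7 two-element pairs.
Treating each of those 7 groups as a pigeonhole, one can pick one integer per group — 7 integers — with no two summing to 15.
The 8th integer lands in an occupied pair, forcing a sum of 15.

8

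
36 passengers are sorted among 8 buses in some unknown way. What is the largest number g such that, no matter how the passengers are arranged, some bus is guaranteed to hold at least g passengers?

The 8 buses are the holes and the 36 passengers are the pigeons.
If every bus held at most 4 passengers, the total would be at most 8 × 4 = 32, which is less than 36.
So some bus holds at least ⌈36/8⌉ = 5 passengers.

5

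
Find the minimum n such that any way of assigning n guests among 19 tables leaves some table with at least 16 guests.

286

With 285 guests one could put exactly 15 in each of the 19 tables, and no table would reach 16.
By pigeonhole, one more guest must land in a table that already has 15, giving it 16.
So 19 × 15 + 1 = 286 guests are required.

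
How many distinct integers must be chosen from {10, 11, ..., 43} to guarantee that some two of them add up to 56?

Two chosen integers sum to 56 exactly when both halves of some pair {x, 56−x} with 13 ≤ x ≤ 56−x ≤ 43 are chosen — 15 such pairs.
The remaining 4 elements (those with no distinct partner in range) can never complete a 56-sum, so the worst case takes all of them and one from each pair: 4 + 15 = 19.
By pigeonhole, the 20th integer has to be the second member of some pair, so 19 + 1 = 20.

20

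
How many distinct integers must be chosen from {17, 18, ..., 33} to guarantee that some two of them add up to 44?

13

A set avoiding the sum 44 can contain at most one of each pair {x, 44−x}, plus the 7 elements whose complement lies outside the range or equal to its own complement.
The integers 22, …, 33 (12 of them) are such a set: any two sum to at least 22+23 = 45 > 44.
By the pigeonhole principle, any 13th integer completes one of the 5 pairs, so 13 choices force a sum of 44.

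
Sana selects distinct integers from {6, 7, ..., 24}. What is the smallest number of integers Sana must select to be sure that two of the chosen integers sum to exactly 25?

Group the elements by complementary pair {x, 25−x}: {6,19}, {7,18}, {8,17}, …, giving 7 two-element pairs and 5 integers whose partner 25−x falls outside [6,24].
Treating each of those 12 groups as a pigeonhole, one can pick one integer per group — 12 integers — with no two summing to 25.
The 13th integer lands in an occupied pair, forcing a sum of 25.

13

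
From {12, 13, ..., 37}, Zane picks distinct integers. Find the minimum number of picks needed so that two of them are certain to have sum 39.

A set avoiding the sum 39 can contain at most one of each pair {x, 39−x}, plus the 10 elements whose complement lies outside the range.
The integers 20, …, 37 (18 of them) are such a set: any two sum to at least 20+21 = 41 > 39.
Pigeonhole: any 19th integer completes one of the 8 pairs, so 19 choices force a sum of 39.

19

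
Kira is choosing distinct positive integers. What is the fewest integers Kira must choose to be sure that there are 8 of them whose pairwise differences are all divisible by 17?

Integers whose pairwise differences are multiples of 17 are exactly those sharing a remainder mod 17. The 17 residue classes mod 17 are the pigeonholes.
With 119 integers one could put 7 in each residue class and have no class reach 8.
The 120th integer pushes some class to 8, so 17·7 + 1 = 120.

120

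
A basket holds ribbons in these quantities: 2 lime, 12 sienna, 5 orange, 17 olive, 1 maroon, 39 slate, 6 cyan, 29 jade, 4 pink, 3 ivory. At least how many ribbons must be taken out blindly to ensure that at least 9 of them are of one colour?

54

An adversary could hand out at most 8 ribbons per colour (6 colours run out sooner): 2 + 8 + 5 + 8 + 1 + 8 + 6 + 8 + 4 + 3 = 53 ribbons and still no colour has 9.
One more ribbon lands in a colour already at 8, so 54 draws are enough and 53 are not.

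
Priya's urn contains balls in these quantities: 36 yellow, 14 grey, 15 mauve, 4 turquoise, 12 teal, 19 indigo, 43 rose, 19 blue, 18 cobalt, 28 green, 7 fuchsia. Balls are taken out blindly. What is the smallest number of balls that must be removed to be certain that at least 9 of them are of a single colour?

84

By the pigeonhole principle, put each drawn ball into a box by colour. The largest draw with every box below 9 takes min(count, 8) from each colour; colours with fewer than 8 contribute all they have.
Σ min(cᵢ, 8) = 8 + 8 + 8 + 4 + 8 + 8 + 8 + 8 + 8 + 8 + 7 = 83.
Draw number 83 + 1 = 84 must push one box to 9.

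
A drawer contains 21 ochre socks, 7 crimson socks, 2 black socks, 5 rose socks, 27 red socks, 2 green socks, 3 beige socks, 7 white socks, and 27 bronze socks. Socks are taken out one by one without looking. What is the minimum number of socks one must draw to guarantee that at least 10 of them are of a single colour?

54

An adversary could hand out at most 9 socks per colour (6 colours run out sooner): 9 + 7 + 2 + 5 + 9 + 2 + 3 + 7 + 9 = 53 socks and still no colour has 10.
One more sock lands in a colour already at 9, so 54 draws are enough and 53 are not.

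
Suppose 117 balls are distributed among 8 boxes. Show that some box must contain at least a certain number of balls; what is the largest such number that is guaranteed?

15

The 8 boxes are the holes and the 117 balls are the pigeons.
If every box held at most 14 balls, the total would be at most 8 × 14 = 112, which is less than 117.
So some box holds at least ⌈117/8⌉ = 15 balls.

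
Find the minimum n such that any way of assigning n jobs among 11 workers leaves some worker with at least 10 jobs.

100

With 99 jobs one could put exactly 9 in each of the 11 workers, and no worker would reach 10.
Pigeonhole: one more job must land in a worker that already has 9, giving it 10.
So 11 × 9 + 1 = 100 jobs are required.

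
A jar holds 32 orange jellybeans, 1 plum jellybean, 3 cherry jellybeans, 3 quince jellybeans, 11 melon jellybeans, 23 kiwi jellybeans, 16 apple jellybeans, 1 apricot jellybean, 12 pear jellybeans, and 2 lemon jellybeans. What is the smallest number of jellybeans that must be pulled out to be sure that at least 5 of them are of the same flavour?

Put each drawn jellybean into a box by flavour. The largest draw with every box below 5 takes min(count, 4) from each flavour; flavours with fewer than 4 contribute all they have.
Σ min(cᵢ, 4) = 4 + 1 + 3 + 3 + 4 + 4 + 4 + 1 + 4 + 2 = 30.
Draw number 30 + 1 = 31 must push one box to 5.

31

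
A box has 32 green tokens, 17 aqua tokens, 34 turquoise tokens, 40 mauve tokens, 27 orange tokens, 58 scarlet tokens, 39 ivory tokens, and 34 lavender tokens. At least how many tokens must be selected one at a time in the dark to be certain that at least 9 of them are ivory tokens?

In the worst case for collecting ivory tokens, every non-ivory token comes out first.
There are 32 + 17 + 34 + 40 + 27 + 58 + 34 = 242 non-ivory tokens altogether.
After those, each further token must be ivory, so 242 + 9 = 251 draws guarantee 9 ivory tokens.

251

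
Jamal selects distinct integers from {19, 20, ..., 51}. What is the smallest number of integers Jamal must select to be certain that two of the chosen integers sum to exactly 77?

21

Two chosen integers sum to 77 exactly when both halves of some pair {x, 77−x} with 26 ≤ x ≤ 77−x ≤ 51 are chosen — 13 such pairs.
The remaining 7 elements (those with no distinct partner in range) can never complete a 77-sum, so the worst case takes all of them and one from each pair: 7 + 13 = 20.
By the pigeonhole principle, the 21st integer has to be the second member of some pair, so 20 + 1 = 21.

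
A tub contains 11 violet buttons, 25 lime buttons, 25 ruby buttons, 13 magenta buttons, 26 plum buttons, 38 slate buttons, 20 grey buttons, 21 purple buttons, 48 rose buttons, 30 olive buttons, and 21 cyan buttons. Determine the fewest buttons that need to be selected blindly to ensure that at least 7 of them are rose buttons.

In the worst case for collecting rose buttons, every non-rose button comes out first.
There are 11 + 25 + 25 + 13 + 26 + 38 + 20 + 21 + 30 + 21 = 230 non-rose buttons altogether.
After those, each further button must be rose, so 230 + 7 = 237 draws guarantee 7 rose buttons.

237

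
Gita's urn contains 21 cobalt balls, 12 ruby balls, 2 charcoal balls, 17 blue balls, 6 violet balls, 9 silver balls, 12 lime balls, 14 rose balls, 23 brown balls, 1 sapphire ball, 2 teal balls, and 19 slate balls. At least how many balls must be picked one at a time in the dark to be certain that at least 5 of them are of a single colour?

An adversary could hand out at most 4 balls per colour (charcoal, sapphire, teal run out sooner): 4 + 4 + 2 + 4 + 4 + 4 + 4 + 4 + 4 + 1 + 2 + 4 = 41 balls and still no colour has 5.
By pigeonhole, one more ball lands in a colour already at 4, so 42 draws are enough and 41 are not.

42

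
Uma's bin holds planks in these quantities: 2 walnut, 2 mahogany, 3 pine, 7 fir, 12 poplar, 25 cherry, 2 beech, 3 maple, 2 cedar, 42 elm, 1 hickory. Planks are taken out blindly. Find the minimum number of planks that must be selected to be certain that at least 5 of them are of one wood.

The 11 woods are the holes; the planks drawn are the pigeons.
To avoid 5 of any one wood, the worst case takes at most 4 of each wood, or every plank of a wood that has fewer than 4.
That gives 2 + 2 + 3 + 4 + 4 + 4 + 2 + 3 + 2 + 4 + 1 = 31 planks with no wood reaching 5.
The next plank forces some wood to 5, so 31 + 1 = 32.

32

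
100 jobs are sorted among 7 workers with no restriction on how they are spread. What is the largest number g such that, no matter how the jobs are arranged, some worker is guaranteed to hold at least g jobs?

15

By the pigeonhole principle, the 7 workers are the holes and the 100 jobs are the pigeons.
If every worker held at most 14 jobs, the total would be at most 7 × 14 = 98, which is less than 100.
So some worker holds at least ⌈100/7⌉ = 15 jobs.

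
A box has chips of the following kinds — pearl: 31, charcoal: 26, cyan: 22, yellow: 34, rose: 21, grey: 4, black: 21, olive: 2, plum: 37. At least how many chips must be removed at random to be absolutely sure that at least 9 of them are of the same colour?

Put each drawn chip into a box by colour. The largest draw with every box below 9 takes min(count, 8) from each colour; colours with fewer than 8 contribute all they have.
Σ min(cᵢ, 8) = 8 + 8 + 8 + 8 + 8 + 4 + 8 + 2 + 8 = 62.
Draw number 62 + 1 = 63 must push one box to 9.

63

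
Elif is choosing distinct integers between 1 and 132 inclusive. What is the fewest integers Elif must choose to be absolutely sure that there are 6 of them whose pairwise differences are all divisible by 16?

81

Integers whose pairwise differences are multiples of 16 are exactly those sharing a remainder mod 16. The 16 residue classes mod 16 are the pigeonholes.
With 80 integers one could put 5 in each residue class and have no class reach 6.
The 81st integer pushes some class to 6, so 16·5 + 1 = 81.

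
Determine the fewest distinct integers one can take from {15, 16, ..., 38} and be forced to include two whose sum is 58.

Group the elements by complementary pair {x, 58−x}: {20,38}, {21,37}, {22,36}, …, giving 9 two-element pairs, the single value 29 (it cannot pair with itself since the integers are distinct), and 5 integers whose partner 58−x falls outside [15,38].
By the pigeonhole principle, treating each of those 15 groups as a pigeonhole, one can pick one integer per group — 15 integers — with no two summing to 58.
The 16th integer lands in an occupied pair, forcing a sum of 58.

16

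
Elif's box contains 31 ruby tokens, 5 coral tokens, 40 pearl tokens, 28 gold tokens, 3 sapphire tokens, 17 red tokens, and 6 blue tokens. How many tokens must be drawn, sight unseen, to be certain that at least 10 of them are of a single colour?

51

Put each drawn token into a box by colour. The largest draw with every box below 10 takes min(count, 9) from each colour; colours with fewer than 9 contribute all they have.
Σ min(cᵢ, 9) = 9 + 5 + 9 + 9 + 3 + 9 + 6 = 50.
Draw number 50 + 1 = 51 must push one box to 10.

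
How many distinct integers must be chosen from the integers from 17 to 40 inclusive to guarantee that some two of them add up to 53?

A set avoiding the sum 53 can contain at most one of each pair {x, 53−x}, plus the 4 elements whose complement lies outside the range.
The integers 27, …, 40 (14 of them) are such a set: any two sum to at least 27+28 = 55 > 53.
By the pigeonhole principle, any 15th integer completes one of the 10 pairs, so 15 choices force a sum of 53.

15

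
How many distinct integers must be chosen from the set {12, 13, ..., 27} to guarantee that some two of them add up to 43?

11

A set avoiding the sum 43 can contain at most one of each pair {x, 43−x}, plus the 4 elements whose complement lies outside the range.
The integers 12, …, 21 (10 of them) are such a set: any two sum to at least 12+13 = 25 and at most 20+21 = 41 < 43.
Pigeonhole: any 11th integer completes one of the 6 pairs, so 11 choices force a sum of 43.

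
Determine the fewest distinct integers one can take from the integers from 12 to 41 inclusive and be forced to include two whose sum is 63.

A set avoiding the sum 63 can contain at most one of each pair {x, 63−x}, plus the 10 elements whose complement lies outside the range.
The integers 12, …, 31 (20 of them) are such a set: any two sum to at least 12+13 = 25 and at most 30+31 = 61 < 63.
By pigeonhole, any 21st integer completes one of the 10 pairs, so 21 choices force a sum of 63.

21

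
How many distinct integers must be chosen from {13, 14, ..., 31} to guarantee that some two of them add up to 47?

A set avoiding the sum 47 can contain at most one of each pair {x, 47−x}, plus the 3 elements whose complement lies outside the range.
The integers 13, …, 23 (11 of them) are such a set: any two sum to at least 13+14 = 27 and at most 22+23 = 45 < 47.
By pigeonhole, any 12th integer completes one of the 8 pairs, so 12 choices force a sum of 47.

12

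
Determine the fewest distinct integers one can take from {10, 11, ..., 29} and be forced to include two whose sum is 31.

Two chosen integers sum to 31 exactly when both halves of some pair {x, 31−x} with 10 ≤ x ≤ 31−x ≤ 21 are chosen — 6 such pairs.
The remaining 8 elements (those with no distinct partner in range) can never complete a 31-sum, so the worst case takes all of them and one from each pair: 8 + 6 = 14.
The 15th integer has to be the second member of some pair, so 14 + 1 = 15.

15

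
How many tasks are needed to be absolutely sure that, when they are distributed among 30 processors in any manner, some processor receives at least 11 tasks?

301

With 300 tasks one could put exactly 10 in each of the 30 processors, and no processor would reach 11.
One more task must land in a processor that already has 10, giving it 11.
So 30 × 10 + 1 = 301 tasks are required.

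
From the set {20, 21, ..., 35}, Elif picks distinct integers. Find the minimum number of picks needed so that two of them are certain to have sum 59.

11

Two chosen integers sum to 59 exactly when both halves of some pair {x, 59−x} with 24 ≤ x ≤ 59−x ≤ 35 are chosen — 6 such pairs.
The remaining 4 elements (those with no distinct partner in range) can never complete a 59-sum, so the worst case takes all of them and one from each pair: 4 + 6 = 10.
Pigeonhole: the 11th integer has to be the second member of some pair, so 10 + 1 = 11.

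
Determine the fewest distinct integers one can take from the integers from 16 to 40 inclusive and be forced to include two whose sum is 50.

17

Group the elements by complementary pair {x, 50−x}: {16,34}, {17,33}, {18,32}, …, giving 9 two-element pairs, the single value 25 (it cannot pair with itself since the integers are distinct), and 6 integers whose partner 50−x falls outside [16,40].
By the pigeonhole principle, treating each of those 16 groups as a pigeonhole, one can pick one integer per group — 16 integers — with no two summing to 50.
The 17th integer lands in an occupied pair, forcing a sum of 50.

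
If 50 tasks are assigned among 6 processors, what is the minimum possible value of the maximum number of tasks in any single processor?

9

By pigeonhole, the 6 processors are the holes and the 50 tasks are the pigeons.
If every processor held at most 8 tasks, the total would be at most 6 × 8 = 48, which is less than 50.
So some processor holds at least ⌈50/6⌉ = 9 tasks.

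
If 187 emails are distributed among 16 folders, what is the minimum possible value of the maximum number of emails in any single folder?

12

The 16 folders are the holes and the 187 emails are the pigeons.
If every folder held at most 11 emails, the total would be at most 16 × 11 = 176, which is less than 187.
So some folder holds at least ⌈187/16⌉ = 12 emails.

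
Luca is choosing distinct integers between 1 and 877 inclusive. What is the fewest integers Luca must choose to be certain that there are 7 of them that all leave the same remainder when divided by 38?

229

By the pigeonhole principle, the 38 residue classes mod 38 are the pigeonholes.
With 228 integers one could put 6 in each residue class and have no class reach 7.
The 229th integer pushes some class to 7, so 38·6 + 1 = 229.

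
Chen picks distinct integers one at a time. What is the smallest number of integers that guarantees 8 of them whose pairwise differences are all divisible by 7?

50

Integers whose pairwise differences are multiples of 7 are exactly those sharing a remainder mod 7. The 7 residue classes mod 7 are the pigeonholes.
With 49 integers one could put 7 in each residue class and have no class reach 8.
The 50th integer pushes some class to 8, so 7·7 + 1 = 50.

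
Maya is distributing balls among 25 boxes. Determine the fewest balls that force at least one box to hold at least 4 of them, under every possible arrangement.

With 75 balls one could put exactly 3 in each of the 25 boxes, and no box would reach 4.
One more ball must land in a box that already has 3, giving it 4.
So 25 × 3 + 1 = 76 balls are required.

76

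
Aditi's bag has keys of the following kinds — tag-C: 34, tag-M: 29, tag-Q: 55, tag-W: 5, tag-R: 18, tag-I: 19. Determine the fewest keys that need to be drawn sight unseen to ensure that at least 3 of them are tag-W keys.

158

In the worst case for collecting tag-W keys, every non-tag-W key comes out first.
There are 34 + 29 + 55 + 18 + 19 = 155 non-tag-W keys altogether.
After those, each further key must be tag-W, so 155 + 3 = 158 draws guarantee 3 tag-W keys.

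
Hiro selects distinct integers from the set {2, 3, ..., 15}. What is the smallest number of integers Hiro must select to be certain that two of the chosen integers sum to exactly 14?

10

A set avoiding the sum 14 can contain at most one of each pair {x, 14−x}, plus the 4 elements whose complement lies outside the range or equal to its own complement.
The integers 7, …, 15 (9 of them) are such a set: any two sum to at least 7+8 = 15 > 14.
By pigeonhole, any 10th integer completes one of the 5 pairs, so 10 choices force a sum of 14.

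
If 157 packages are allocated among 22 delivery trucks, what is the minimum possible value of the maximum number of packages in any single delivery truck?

The 22 delivery trucks are the holes and the 157 packages are the pigeons.
If every delivery truck held at most 7 packages, the total would be at most 22 × 7 = 154, which is less than 157.
So some delivery truck holds at least ⌈157/22⌉ = 8 packages.

8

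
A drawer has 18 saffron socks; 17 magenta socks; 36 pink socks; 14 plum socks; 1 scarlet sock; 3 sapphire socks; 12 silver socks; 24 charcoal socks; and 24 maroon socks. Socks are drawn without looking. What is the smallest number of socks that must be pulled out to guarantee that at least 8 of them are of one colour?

54

Put each drawn sock into a box by colour. The largest draw with every box below 8 takes min(count, 7) from each colour; colours with fewer than 7 contribute all they have.
Σ min(cᵢ, 7) = 7 + 7 + 7 + 7 + 1 + 3 + 7 + 7 + 7 = 53.
Draw number 53 + 1 = 54 must push one box to 8.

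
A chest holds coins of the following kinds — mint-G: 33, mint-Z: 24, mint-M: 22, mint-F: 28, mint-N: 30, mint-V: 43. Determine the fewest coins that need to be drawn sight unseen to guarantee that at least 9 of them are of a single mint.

49

The 6 mints are the holes; the coins drawn are the pigeons.
To avoid 9 of any one mint, the worst case takes at most 8 of each mint.
That gives 8 + 8 + 8 + 8 + 8 + 8 = 48 coins with no mint reaching 9.
The next coin forces some mint to 9, so 48 + 1 = 49.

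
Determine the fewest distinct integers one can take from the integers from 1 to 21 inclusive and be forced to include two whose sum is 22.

Group the elements by complementary pair {x, 22−x}: {1,21}, {2,20}, {3,19}, …, giving 10 two-element pairs and the single value 11 (it cannot pair with itself since the integers are distinct).
Treating each of those 11 groups as a pigeonhole, one can pick one integer per group — 11 integers — with no two summing to 22.
The 12th integer lands in an occupied pair, forcing a sum of 22.

12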